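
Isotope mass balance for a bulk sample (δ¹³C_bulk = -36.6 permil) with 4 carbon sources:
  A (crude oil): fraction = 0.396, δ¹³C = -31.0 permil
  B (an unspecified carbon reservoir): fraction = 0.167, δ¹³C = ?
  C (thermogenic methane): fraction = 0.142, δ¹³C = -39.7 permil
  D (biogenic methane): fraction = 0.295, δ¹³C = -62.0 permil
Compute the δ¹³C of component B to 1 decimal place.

Isotope mass balance: δ_bulk = Σ fᵢ·δᵢ.
-36.6 = 0.396×(-31.0) + 0.167×δ_B + 0.142×(-39.7) + 0.295×(-62.0)
0.167·δ_B = -36.6 − (-36.203) = -0.397
δ_B = -0.397 / 0.167 = -2.37 permil

-2.4 permil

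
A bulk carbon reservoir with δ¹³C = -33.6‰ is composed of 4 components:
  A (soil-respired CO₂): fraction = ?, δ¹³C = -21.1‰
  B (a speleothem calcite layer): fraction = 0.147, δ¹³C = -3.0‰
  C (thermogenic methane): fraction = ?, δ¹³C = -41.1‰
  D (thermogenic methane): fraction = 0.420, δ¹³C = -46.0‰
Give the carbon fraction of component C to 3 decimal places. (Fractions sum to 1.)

Let f_C and f_A be the unknown fractions; fractions sum to 1 so f_C + f_A = 0.433.
Mass balance: Σ fᵢ·δᵢ = δ_bulk ⇒ f_C·(-41.1) + f_A·(-21.1) = -33.6 − (-19.761) = -13.839
Substitute f_A = 0.433 − f_C:
f_C·(-41.1 − -21.1) = -13.839 − 0.433×(-21.1) = -4.703
f_C = -4.703 / -20.0 = 0.2351

0.235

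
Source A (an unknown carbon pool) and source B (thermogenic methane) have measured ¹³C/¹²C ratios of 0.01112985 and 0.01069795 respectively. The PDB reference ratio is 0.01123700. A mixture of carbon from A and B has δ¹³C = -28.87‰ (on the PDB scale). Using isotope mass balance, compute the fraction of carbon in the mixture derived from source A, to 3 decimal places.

0.497

δ_A = (0.01112985/0.01123700 − 1)×1000 = (0.990465 − 1)×1000 = -9.535‰
δ_B = (0.01069795/0.01123700 − 1)×1000 = (0.952029 − 1)×1000 = -47.971‰
f_A = (δ_mix − δ_B)/(δ_A − δ_B) = (-28.87 − (-47.971))/(-9.535 − (-47.971))
f_A = 19.101 / 38.436 = 0.4970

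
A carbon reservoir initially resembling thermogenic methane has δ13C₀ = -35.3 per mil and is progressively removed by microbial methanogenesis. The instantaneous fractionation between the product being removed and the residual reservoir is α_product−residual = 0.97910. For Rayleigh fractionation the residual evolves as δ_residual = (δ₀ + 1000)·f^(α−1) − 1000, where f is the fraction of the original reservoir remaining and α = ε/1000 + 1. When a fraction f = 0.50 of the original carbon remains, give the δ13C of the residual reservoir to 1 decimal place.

Rayleigh residual: δ_res = (δ₀ + 1000)·f^(α−1) − 1000
α − 1 = -0.02090
f^(α−1) = 0.50^(-0.02090) = 1.014592
δ_res = (-35.3 + 1000) × 1.014592 − 1000 = 978.777 − 1000 = -21.22 per mil

-21.2 per mil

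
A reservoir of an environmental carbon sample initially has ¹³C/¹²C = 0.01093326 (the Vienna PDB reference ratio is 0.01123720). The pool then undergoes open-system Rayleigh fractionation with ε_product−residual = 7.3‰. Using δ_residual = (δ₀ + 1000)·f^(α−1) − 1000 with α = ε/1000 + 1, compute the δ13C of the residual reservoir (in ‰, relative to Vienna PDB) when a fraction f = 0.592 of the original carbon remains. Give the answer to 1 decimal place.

δ₀ = (0.01093326/0.01123720 − 1)×1000 = (0.972952 − 1)×1000 = -27.048‰
α − 1 = ε/1000 = 0.0073
f^(α−1) = 0.592^(0.0073) = 0.996180
δ_res = (-27.048 + 1000) × 0.996180 − 1000 = 969.236 − 1000 = -30.76‰

-30.8‰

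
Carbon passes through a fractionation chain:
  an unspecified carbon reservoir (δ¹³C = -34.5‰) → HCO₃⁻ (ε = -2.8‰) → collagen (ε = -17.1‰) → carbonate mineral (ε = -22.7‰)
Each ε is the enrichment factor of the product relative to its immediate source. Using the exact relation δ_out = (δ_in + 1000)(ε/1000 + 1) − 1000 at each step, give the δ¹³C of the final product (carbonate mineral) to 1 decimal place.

-75.1‰

step 1: δ = (-34.50 + 1000)·(-2.8/1000 + 1) − 1000 = -37.20‰
step 2: δ = (-37.20 + 1000)·(-17.1/1000 + 1) − 1000 = -53.67‰
step 3: δ = (-53.67 + 1000)·(-22.7/1000 + 1) − 1000 = -75.15‰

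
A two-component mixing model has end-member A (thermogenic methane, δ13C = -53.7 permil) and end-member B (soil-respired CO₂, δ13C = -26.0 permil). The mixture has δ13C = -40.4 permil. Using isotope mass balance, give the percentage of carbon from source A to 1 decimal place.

52.0%

δ_mix = f_A·δ_A + (1 − f_A)·δ_B  ⇒  f_A = (δ_mix − δ_B)/(δ_A − δ_B)
f_A = (-40.4 − (-26.0)) / (-53.7 − (-26.0))
f_A = -14.4 / -27.7 = 0.5199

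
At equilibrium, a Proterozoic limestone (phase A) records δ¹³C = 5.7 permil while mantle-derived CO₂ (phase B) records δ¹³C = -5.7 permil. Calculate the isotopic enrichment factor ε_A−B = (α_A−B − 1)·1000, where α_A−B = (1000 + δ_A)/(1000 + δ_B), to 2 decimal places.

11.47 permil

α_A−B = (1000 + 5.7) / (1000 + -5.7) = 1005.7 / 994.3 = 1.011465
ε_A−B = (1.011465 − 1) × 1000 = 11.465 permil
(The approximation ε ≈ δ_A − δ_B would give 11.4 permil.)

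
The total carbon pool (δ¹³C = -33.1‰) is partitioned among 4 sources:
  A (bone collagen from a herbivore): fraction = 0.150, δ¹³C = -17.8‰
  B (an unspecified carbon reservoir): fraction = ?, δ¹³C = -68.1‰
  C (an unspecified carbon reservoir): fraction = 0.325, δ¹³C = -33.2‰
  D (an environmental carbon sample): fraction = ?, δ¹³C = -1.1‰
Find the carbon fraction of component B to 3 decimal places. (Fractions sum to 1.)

0.285

Let f_B and f_D be the unknown fractions; fractions sum to 1 so f_B + f_D = 0.525.
Mass balance: Σ fᵢ·δᵢ = δ_bulk ⇒ f_B·(-68.1) + f_D·(-1.1) = -33.1 − (-13.460) = -19.640
Substitute f_D = 0.525 − f_B:
f_B·(-68.1 − -1.1) = -19.640 − 0.525×(-1.1) = -19.062
f_B = -19.062 / -67.0 = 0.2845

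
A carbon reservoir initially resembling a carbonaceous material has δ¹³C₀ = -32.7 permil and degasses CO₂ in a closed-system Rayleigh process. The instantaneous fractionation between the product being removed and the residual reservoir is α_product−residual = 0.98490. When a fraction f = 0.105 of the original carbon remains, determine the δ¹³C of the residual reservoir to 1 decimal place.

Rayleigh residual: δ_res = (δ₀ + 1000)·f^(α−1) − 1000
α − 1 = -0.01510
f^(α−1) = 0.105^(-0.01510) = 1.034618
δ_res = (-32.7 + 1000) × 1.034618 − 1000 = 1000.786 − 1000 = 0.79 permil

0.8 permil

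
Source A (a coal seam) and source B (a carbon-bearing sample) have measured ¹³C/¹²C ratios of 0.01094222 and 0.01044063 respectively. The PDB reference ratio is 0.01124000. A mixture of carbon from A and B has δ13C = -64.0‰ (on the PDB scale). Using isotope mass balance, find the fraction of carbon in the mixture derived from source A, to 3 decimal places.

δ_A = (0.01094222/0.01124000 − 1)×1000 = (0.973507 − 1)×1000 = -26.493‰
δ_B = (0.01044063/0.01124000 − 1)×1000 = (0.928882 − 1)×1000 = -71.118‰
f_A = (δ_mix − δ_B)/(δ_A − δ_B) = (-64.0 − (-71.118))/(-26.493 − (-71.118))
f_A = 7.118 / 44.625 = 0.1595

0.160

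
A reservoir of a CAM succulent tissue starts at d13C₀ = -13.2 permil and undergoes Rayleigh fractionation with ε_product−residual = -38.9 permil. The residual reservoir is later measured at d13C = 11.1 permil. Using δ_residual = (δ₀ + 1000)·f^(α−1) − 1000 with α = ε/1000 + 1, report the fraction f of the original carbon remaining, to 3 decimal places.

0.535

α − 1 = ε/1000 = -0.0389
(δ_res + 1000)/(δ₀ + 1000) = (11.1 + 1000)/(-13.2 + 1000) = 1011.1/986.8 = 1.024625
f = 1.024625^(1/-0.0389) = exp(ln(1.024625)/-0.0389) = exp(0.02433/-0.0389)
f = exp(-0.6254) = 0.5351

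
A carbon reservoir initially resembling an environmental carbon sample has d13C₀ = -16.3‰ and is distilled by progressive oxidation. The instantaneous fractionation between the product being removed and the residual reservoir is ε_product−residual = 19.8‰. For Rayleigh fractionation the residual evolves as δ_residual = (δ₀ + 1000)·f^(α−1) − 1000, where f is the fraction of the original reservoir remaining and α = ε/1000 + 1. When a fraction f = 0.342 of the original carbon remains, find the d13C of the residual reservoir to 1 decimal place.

Rayleigh residual: δ_res = (δ₀ + 1000)·f^(α−1) − 1000
α = ε/1000 + 1 = 1.01980, so α − 1 = 0.01980
f^(α−1) = 0.342^(0.01980) = 0.978980
δ_res = (-16.3 + 1000) × 0.978980 − 1000 = 963.022 − 1000 = -36.98‰

-37.0‰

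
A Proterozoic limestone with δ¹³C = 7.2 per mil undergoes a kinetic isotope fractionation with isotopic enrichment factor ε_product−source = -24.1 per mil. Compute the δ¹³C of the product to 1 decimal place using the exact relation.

-17.1 per mil

To first order, δ_product ≈ δ_source + ε = -16.9 per mil.
Exactly, δ_product = (δ_source + 1000)·(ε/1000 + 1) − 1000.
δ_product = (7.2 + 1000) × (-24.1/1000 + 1) − 1000
δ_product = -17.07 per mil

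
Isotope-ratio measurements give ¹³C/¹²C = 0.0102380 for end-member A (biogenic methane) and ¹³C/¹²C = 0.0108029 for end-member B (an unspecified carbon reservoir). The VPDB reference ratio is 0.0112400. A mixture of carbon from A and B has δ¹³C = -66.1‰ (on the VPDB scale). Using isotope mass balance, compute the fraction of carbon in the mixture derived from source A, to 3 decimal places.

δ_A = (0.0102380/0.0112400 − 1)×1000 = (0.910854 − 1)×1000 = -89.146‰
δ_B = (0.0108029/0.0112400 − 1)×1000 = (0.961112 − 1)×1000 = -38.888‰
f_A = (δ_mix − δ_B)/(δ_A − δ_B) = (-66.1 − (-38.888))/(-89.146 − (-38.888))
f_A = -27.212 / -50.258 = 0.5414

0.541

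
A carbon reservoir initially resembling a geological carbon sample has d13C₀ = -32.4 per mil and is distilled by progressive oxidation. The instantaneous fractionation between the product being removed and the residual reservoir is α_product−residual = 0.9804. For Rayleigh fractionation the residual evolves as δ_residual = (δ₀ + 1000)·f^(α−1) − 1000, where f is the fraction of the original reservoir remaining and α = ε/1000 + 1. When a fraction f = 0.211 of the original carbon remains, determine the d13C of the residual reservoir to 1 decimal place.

-2.4 per mil

Rayleigh residual: δ_res = (δ₀ + 1000)·f^(α−1) − 1000
α − 1 = -0.01960
f^(α−1) = 0.211^(-0.01960) = 1.030965
δ_res = (-32.4 + 1000) × 1.030965 − 1000 = 997.562 − 1000 = -2.44 per mil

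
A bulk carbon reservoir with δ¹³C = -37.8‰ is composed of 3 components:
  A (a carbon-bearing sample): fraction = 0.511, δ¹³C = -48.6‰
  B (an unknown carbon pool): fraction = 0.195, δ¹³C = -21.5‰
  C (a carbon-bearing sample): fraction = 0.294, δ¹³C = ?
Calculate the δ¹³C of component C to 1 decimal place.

-29.8‰

Isotope mass balance: δ_bulk = Σ fᵢ·δᵢ.
-37.8 = 0.511×(-48.6) + 0.195×(-21.5) + 0.294×δ_C
0.294·δ_C = -37.8 − (-29.027) = -8.773
δ_C = -8.773 / 0.294 = -29.84‰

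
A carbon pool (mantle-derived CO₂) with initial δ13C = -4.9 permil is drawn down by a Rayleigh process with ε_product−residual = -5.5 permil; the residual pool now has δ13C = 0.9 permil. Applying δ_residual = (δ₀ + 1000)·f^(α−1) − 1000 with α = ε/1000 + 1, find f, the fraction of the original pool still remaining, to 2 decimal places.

0.35

α − 1 = ε/1000 = -0.0055
(δ_res + 1000)/(δ₀ + 1000) = (0.9 + 1000)/(-4.9 + 1000) = 1000.9/995.1 = 1.005829
f = 1.005829^(1/-0.0055) = exp(ln(1.005829)/-0.0055) = exp(0.00581/-0.0055)
f = exp(-1.0567) = 0.3476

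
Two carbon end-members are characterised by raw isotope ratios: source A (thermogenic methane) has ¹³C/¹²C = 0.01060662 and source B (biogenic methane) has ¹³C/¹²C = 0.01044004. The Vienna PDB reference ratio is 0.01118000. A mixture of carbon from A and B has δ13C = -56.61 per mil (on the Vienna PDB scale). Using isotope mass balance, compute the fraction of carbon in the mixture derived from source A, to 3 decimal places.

0.643

δ_A = (0.01060662/0.01118000 − 1)×1000 = (0.948714 − 1)×1000 = -51.286 per mil
δ_B = (0.01044004/0.01118000 − 1)×1000 = (0.933814 − 1)×1000 = -66.186 per mil
f_A = (δ_mix − δ_B)/(δ_A − δ_B) = (-56.61 − (-66.186))/(-51.286 − (-66.186))
f_A = 9.576 / 14.900 = 0.6427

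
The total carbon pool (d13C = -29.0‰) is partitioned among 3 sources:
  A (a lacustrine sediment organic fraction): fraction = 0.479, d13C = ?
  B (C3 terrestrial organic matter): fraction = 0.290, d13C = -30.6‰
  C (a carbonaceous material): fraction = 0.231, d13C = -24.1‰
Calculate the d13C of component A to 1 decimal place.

-30.4‰

Isotope mass balance: δ_bulk = Σ fᵢ·δᵢ.
-29.0 = 0.479×δ_A + 0.290×(-30.6) + 0.231×(-24.1)
0.479·δ_A = -29.0 − (-14.441) = -14.559
δ_A = -14.559 / 0.479 = -30.39‰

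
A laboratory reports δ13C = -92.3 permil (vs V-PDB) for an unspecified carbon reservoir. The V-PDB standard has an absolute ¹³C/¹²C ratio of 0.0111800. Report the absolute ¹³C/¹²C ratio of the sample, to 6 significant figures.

R_sample = R_standard × (δ13C/1000 + 1)
R_sample = 0.0111800 × (-92.3/1000 + 1) = 0.0111800 × 0.907700
R_sample = 0.0101481

0.0101481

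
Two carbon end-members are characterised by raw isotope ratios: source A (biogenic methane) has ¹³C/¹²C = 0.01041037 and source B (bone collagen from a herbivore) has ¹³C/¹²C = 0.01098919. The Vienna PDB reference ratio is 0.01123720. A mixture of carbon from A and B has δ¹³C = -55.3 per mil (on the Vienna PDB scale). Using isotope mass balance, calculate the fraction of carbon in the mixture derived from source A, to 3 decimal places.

δ_A = (0.01041037/0.01123720 − 1)×1000 = (0.926420 − 1)×1000 = -73.580 per mil
δ_B = (0.01098919/0.01123720 − 1)×1000 = (0.977930 − 1)×1000 = -22.070 per mil
f_A = (δ_mix − δ_B)/(δ_A − δ_B) = (-55.3 − (-22.070))/(-73.580 − (-22.070))
f_A = -33.230 / -51.509 = 0.6451

0.645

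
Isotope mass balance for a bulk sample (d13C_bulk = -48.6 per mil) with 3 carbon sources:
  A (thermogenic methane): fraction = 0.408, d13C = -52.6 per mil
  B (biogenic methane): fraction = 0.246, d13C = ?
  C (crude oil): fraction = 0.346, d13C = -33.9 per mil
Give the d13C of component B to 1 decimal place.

-62.6 per mil

Isotope mass balance: δ_bulk = Σ fᵢ·δᵢ.
-48.6 = 0.408×(-52.6) + 0.246×δ_B + 0.346×(-33.9)
0.246·δ_B = -48.6 − (-33.190) = -15.410
δ_B = -15.410 / 0.246 = -62.64 per mil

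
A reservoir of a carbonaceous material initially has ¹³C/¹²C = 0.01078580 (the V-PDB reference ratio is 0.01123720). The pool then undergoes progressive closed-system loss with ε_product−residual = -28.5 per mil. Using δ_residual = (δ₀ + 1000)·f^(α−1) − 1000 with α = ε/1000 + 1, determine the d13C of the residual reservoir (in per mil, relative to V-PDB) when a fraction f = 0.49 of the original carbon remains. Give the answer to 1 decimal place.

-20.5 per mil

δ₀ = (0.01078580/0.01123720 − 1)×1000 = (0.959830 − 1)×1000 = -40.170 per mil
α − 1 = ε/1000 = -0.0285
f^(α−1) = 0.49^(-0.0285) = 1.020539
δ_res = (-40.170 + 1000) × 1.020539 − 1000 = 979.543 − 1000 = -20.46 per mil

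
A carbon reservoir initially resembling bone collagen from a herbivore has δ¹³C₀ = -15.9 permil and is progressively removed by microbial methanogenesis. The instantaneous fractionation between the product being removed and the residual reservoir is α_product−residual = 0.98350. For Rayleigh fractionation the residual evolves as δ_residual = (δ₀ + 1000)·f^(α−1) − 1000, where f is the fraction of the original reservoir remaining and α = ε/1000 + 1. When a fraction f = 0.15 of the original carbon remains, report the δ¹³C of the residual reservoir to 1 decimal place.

15.4 permil

Rayleigh residual: δ_res = (δ₀ + 1000)·f^(α−1) − 1000
α − 1 = -0.01650
f^(α−1) = 0.15^(-0.01650) = 1.031798
δ_res = (-15.9 + 1000) × 1.031798 − 1000 = 1015.392 − 1000 = 15.39 permil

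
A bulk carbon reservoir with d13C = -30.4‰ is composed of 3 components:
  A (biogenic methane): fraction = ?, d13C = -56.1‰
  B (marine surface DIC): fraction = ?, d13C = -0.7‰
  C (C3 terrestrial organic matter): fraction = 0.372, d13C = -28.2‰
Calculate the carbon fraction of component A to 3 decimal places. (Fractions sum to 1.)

0.351

Let f_A and f_B be the unknown fractions; fractions sum to 1 so f_A + f_B = 0.628.
Mass balance: Σ fᵢ·δᵢ = δ_bulk ⇒ f_A·(-56.1) + f_B·(-0.7) = -30.4 − (-10.490) = -19.910
Substitute f_B = 0.628 − f_A:
f_A·(-56.1 − -0.7) = -19.910 − 0.628×(-0.7) = -19.470
f_A = -19.470 / -55.4 = 0.3514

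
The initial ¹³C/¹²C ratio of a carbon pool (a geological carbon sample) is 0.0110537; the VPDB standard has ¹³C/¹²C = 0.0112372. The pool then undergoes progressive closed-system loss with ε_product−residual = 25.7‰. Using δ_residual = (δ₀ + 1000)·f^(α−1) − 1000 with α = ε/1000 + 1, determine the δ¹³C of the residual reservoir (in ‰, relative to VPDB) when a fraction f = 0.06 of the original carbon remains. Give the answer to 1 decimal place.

δ₀ = (0.0110537/0.0112372 − 1)×1000 = (0.983670 − 1)×1000 = -16.330‰
α − 1 = ε/1000 = 0.0257
f^(α−1) = 0.06^(0.0257) = 0.930247
δ_res = (-16.330 + 1000) × 0.930247 − 1000 = 915.057 − 1000 = -84.94‰

-84.9‰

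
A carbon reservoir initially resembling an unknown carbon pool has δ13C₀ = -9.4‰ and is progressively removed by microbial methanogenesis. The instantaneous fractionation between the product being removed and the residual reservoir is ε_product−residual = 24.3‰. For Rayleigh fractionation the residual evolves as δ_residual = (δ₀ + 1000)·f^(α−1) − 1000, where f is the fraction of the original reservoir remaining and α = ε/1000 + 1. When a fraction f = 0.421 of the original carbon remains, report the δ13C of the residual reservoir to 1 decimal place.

Rayleigh residual: δ_res = (δ₀ + 1000)·f^(α−1) − 1000
α = ε/1000 + 1 = 1.02430, so α − 1 = 0.02430
f^(α−1) = 0.421^(0.02430) = 0.979197
δ_res = (-9.4 + 1000) × 0.979197 − 1000 = 969.993 − 1000 = -30.01‰

-30.0‰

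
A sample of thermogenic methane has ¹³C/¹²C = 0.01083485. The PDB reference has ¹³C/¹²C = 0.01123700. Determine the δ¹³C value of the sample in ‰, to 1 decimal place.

δ¹³C = (R_sample / R_standard − 1) × 1000
R_sample / R_standard = 0.01083485 / 0.01123700 = 0.964212
δ¹³C = (0.964212 − 1) × 1000 = -35.79‰

-35.8‰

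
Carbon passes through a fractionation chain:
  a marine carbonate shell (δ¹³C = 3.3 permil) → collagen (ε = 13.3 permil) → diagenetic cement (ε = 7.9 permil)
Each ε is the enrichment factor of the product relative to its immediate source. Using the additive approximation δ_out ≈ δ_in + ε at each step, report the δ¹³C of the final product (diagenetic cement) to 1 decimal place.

24.5 permil

step 1: δ ≈ 3.3 + (13.3) = 16.6 permil
step 2: δ ≈ 16.6 + (7.9) = 24.5 permil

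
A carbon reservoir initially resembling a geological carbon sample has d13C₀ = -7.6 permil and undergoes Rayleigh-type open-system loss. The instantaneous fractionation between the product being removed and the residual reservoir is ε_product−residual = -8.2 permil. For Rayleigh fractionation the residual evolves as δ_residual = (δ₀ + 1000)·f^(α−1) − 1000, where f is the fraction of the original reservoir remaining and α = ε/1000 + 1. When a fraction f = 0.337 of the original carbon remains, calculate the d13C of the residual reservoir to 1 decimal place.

Rayleigh residual: δ_res = (δ₀ + 1000)·f^(α−1) − 1000
α = ε/1000 + 1 = 0.99180, so α − 1 = -0.00820
f^(α−1) = 0.337^(-0.00820) = 1.008959
δ_res = (-7.6 + 1000) × 1.008959 − 1000 = 1001.291 − 1000 = 1.29 permil

1.3 permil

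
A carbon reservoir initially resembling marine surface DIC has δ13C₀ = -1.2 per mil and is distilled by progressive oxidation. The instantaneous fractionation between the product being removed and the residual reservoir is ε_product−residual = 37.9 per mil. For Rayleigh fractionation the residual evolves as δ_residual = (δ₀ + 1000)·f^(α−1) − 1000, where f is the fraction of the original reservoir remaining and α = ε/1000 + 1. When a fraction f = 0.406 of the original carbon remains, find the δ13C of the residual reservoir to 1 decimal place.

Rayleigh residual: δ_res = (δ₀ + 1000)·f^(α−1) − 1000
α = ε/1000 + 1 = 1.03790, so α − 1 = 0.03790
f^(α−1) = 0.406^(0.03790) = 0.966414
δ_res = (-1.2 + 1000) × 0.966414 − 1000 = 965.254 − 1000 = -34.75 per mil

-34.7 per mil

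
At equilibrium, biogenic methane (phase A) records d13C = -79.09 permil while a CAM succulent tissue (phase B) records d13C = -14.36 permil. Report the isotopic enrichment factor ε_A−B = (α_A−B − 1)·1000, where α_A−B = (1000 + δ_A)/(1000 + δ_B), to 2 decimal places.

α_A−B = (1000 + -79.09) / (1000 + -14.36) = 920.91 / 985.64 = 0.934327
ε_A−B = (0.934327 − 1) × 1000 = -65.673 permil
(The approximation ε ≈ δ_A − δ_B would give -64.73 permil.)

-65.67 permil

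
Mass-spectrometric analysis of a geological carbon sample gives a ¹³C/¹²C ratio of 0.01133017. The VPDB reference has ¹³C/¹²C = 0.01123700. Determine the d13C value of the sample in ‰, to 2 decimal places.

8.29‰

d13C = (R_sample / R_standard − 1) × 1000
R_sample / R_standard = 0.01133017 / 0.01123700 = 1.008291
d13C = (1.008291 − 1) × 1000 = 8.291‰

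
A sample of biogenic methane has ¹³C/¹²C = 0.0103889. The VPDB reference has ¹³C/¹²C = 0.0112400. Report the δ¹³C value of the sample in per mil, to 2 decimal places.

-75.72 per mil

δ¹³C = (R_sample / R_standard − 1) × 1000
R_sample / R_standard = 0.0103889 / 0.0112400 = 0.924279
δ¹³C = (0.924279 − 1) × 1000 = -75.721 per mil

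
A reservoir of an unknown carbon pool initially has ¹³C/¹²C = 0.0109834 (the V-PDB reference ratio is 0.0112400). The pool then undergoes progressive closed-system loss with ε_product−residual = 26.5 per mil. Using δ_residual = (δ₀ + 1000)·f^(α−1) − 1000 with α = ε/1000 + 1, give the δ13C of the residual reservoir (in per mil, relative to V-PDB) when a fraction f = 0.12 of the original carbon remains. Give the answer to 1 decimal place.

-76.2 per mil

δ₀ = (0.0109834/0.0112400 − 1)×1000 = (0.977171 − 1)×1000 = -22.829 per mil
α − 1 = ε/1000 = 0.0265
f^(α−1) = 0.12^(0.0265) = 0.945362
δ_res = (-22.829 + 1000) × 0.945362 − 1000 = 923.781 − 1000 = -76.22 per mil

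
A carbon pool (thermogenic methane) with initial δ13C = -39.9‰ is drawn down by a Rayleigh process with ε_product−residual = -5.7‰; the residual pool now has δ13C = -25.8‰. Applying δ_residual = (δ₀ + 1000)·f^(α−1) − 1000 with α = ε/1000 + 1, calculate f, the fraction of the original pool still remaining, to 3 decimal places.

α − 1 = ε/1000 = -0.0057
(δ_res + 1000)/(δ₀ + 1000) = (-25.8 + 1000)/(-39.9 + 1000) = 974.2/960.1 = 1.014686
f = 1.014686^(1/-0.0057) = exp(ln(1.014686)/-0.0057) = exp(0.01458/-0.0057)
f = exp(-2.5578) = 0.0775

0.077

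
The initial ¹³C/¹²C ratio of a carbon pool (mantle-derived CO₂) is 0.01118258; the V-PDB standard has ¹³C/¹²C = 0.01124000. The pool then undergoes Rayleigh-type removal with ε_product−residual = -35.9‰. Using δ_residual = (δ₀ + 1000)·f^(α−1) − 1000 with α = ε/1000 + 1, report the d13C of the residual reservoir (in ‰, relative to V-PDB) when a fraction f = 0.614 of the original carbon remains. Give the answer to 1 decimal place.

δ₀ = (0.01118258/0.01124000 − 1)×1000 = (0.994891 − 1)×1000 = -5.109‰
α − 1 = ε/1000 = -0.0359
f^(α−1) = 0.614^(-0.0359) = 1.017665
δ_res = (-5.109 + 1000) × 1.017665 − 1000 = 1012.466 − 1000 = 12.47‰

12.5‰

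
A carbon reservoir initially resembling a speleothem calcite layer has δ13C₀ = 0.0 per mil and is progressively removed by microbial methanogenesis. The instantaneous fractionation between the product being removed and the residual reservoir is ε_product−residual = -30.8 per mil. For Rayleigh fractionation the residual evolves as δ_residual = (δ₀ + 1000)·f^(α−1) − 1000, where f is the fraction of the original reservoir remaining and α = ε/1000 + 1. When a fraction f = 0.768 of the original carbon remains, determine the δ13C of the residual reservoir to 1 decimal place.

Rayleigh residual: δ_res = (δ₀ + 1000)·f^(α−1) − 1000
α = ε/1000 + 1 = 0.96920, so α − 1 = -0.03080
f^(α−1) = 0.768^(-0.03080) = 1.008163
δ_res = (0.0 + 1000) × 1.008163 − 1000 = 1008.163 − 1000 = 8.16 per mil

8.2 per mil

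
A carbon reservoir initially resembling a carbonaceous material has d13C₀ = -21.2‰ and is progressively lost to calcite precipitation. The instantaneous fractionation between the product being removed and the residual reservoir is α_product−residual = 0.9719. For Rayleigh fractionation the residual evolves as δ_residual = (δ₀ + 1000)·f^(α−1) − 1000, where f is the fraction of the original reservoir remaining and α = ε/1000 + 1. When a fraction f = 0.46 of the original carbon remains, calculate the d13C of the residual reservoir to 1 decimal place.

Rayleigh residual: δ_res = (δ₀ + 1000)·f^(α−1) − 1000
α − 1 = -0.02810
f^(α−1) = 0.46^(-0.02810) = 1.022060
δ_res = (-21.2 + 1000) × 1.022060 − 1000 = 1000.393 − 1000 = 0.39‰

0.4‰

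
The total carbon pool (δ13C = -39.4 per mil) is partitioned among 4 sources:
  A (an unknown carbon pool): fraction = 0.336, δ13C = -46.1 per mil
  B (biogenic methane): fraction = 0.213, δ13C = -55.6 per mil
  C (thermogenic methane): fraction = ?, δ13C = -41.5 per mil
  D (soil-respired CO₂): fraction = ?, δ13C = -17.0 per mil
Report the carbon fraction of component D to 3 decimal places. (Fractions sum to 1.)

Let f_D and f_C be the unknown fractions; fractions sum to 1 so f_D + f_C = 0.451.
Mass balance: Σ fᵢ·δᵢ = δ_bulk ⇒ f_D·(-17.0) + f_C·(-41.5) = -39.4 − (-27.332) = -12.068
Substitute f_C = 0.451 − f_D:
f_D·(-17.0 − -41.5) = -12.068 − 0.451×(-41.5) = 6.649
f_D = 6.649 / 24.5 = 0.2714

0.271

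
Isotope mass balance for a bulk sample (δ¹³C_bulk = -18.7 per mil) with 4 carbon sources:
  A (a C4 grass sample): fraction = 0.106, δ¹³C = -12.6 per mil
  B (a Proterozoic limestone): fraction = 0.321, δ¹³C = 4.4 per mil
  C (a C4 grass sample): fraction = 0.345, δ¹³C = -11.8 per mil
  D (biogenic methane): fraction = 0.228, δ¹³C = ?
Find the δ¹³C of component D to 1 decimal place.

Isotope mass balance: δ_bulk = Σ fᵢ·δᵢ.
-18.7 = 0.106×(-12.6) + 0.321×(4.4) + 0.345×(-11.8) + 0.228×δ_D
0.228·δ_D = -18.7 − (-3.994) = -14.706
δ_D = -14.706 / 0.228 = -64.50 per mil

-64.5 per mil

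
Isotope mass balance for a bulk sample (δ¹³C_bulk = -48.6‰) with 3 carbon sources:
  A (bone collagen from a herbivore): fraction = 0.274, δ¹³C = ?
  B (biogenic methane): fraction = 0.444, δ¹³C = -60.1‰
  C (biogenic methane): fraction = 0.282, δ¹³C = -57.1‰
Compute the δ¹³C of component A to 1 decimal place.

Isotope mass balance: δ_bulk = Σ fᵢ·δᵢ.
-48.6 = 0.274×δ_A + 0.444×(-60.1) + 0.282×(-57.1)
0.274·δ_A = -48.6 − (-42.787) = -5.813
δ_A = -5.813 / 0.274 = -21.22‰

-21.2‰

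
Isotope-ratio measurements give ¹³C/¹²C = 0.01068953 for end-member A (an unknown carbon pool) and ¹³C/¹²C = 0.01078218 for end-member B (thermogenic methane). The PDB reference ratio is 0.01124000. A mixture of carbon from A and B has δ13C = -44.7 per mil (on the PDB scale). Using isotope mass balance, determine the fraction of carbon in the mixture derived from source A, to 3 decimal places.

0.481

δ_A = (0.01068953/0.01124000 − 1)×1000 = (0.951026 − 1)×1000 = -48.974 per mil
δ_B = (0.01078218/0.01124000 − 1)×1000 = (0.959269 − 1)×1000 = -40.731 per mil
f_A = (δ_mix − δ_B)/(δ_A − δ_B) = (-44.7 − (-40.731))/(-48.974 − (-40.731))
f_A = -3.969 / -8.243 = 0.4815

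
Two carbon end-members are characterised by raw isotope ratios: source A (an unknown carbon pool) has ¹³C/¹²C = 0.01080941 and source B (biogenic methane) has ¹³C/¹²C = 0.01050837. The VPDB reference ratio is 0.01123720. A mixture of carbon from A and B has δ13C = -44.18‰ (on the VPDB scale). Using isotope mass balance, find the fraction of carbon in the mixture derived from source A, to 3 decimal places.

δ_A = (0.01080941/0.01123720 − 1)×1000 = (0.961931 − 1)×1000 = -38.069‰
δ_B = (0.01050837/0.01123720 − 1)×1000 = (0.935141 − 1)×1000 = -64.859‰
f_A = (δ_mix − δ_B)/(δ_A − δ_B) = (-44.18 − (-64.859))/(-38.069 − (-64.859))
f_A = 20.679 / 26.790 = 0.7719

0.772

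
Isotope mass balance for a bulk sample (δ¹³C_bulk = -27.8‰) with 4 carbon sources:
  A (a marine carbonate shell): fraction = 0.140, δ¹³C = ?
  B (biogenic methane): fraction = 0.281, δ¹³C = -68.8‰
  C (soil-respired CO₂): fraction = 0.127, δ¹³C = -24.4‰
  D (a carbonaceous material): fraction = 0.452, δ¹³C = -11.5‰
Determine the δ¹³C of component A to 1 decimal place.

-1.2‰

Isotope mass balance: δ_bulk = Σ fᵢ·δᵢ.
-27.8 = 0.140×δ_A + 0.281×(-68.8) + 0.127×(-24.4) + 0.452×(-11.5)
0.140·δ_A = -27.8 − (-27.630) = -0.170
δ_A = -0.170 / 0.140 = -1.22‰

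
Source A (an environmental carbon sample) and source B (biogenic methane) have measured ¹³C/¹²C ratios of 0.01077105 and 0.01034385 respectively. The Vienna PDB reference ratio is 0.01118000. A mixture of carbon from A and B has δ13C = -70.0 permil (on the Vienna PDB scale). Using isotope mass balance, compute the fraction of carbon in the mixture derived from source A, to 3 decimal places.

0.125

δ_A = (0.01077105/0.01118000 − 1)×1000 = (0.963421 − 1)×1000 = -36.579 permil
δ_B = (0.01034385/0.01118000 − 1)×1000 = (0.925210 − 1)×1000 = -74.790 permil
f_A = (δ_mix − δ_B)/(δ_A − δ_B) = (-70.0 − (-74.790))/(-36.579 − (-74.790))
f_A = 4.790 / 38.211 = 0.1254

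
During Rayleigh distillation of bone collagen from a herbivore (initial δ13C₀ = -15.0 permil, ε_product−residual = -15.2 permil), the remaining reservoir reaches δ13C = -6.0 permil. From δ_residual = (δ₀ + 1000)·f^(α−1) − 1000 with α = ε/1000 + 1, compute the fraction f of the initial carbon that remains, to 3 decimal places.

α − 1 = ε/1000 = -0.0152
(δ_res + 1000)/(δ₀ + 1000) = (-6.0 + 1000)/(-15.0 + 1000) = 994.0/985.0 = 1.009137
f = 1.009137^(1/-0.0152) = exp(ln(1.009137)/-0.0152) = exp(0.00910/-0.0152)
f = exp(-0.5984) = 0.5497

0.550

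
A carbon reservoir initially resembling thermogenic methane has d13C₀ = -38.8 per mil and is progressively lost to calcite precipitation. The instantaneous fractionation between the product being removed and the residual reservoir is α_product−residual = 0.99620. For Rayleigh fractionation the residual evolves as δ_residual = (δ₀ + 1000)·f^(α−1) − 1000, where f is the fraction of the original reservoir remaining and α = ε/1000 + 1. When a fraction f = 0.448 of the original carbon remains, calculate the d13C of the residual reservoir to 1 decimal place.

-35.9 per mil

Rayleigh residual: δ_res = (δ₀ + 1000)·f^(α−1) − 1000
α − 1 = -0.00380
f^(α−1) = 0.448^(-0.00380) = 1.003056
δ_res = (-38.8 + 1000) × 1.003056 − 1000 = 964.137 − 1000 = -35.86 per mil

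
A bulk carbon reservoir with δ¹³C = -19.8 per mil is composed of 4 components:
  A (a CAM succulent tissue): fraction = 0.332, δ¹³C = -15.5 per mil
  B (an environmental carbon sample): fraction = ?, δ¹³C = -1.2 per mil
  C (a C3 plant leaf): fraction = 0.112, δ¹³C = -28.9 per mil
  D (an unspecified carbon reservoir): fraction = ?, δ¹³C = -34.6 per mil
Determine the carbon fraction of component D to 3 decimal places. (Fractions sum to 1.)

Let f_D and f_B be the unknown fractions; fractions sum to 1 so f_D + f_B = 0.556.
Mass balance: Σ fᵢ·δᵢ = δ_bulk ⇒ f_D·(-34.6) + f_B·(-1.2) = -19.8 − (-8.383) = -11.417
Substitute f_B = 0.556 − f_D:
f_D·(-34.6 − -1.2) = -11.417 − 0.556×(-1.2) = -10.750
f_D = -10.750 / -33.4 = 0.3219

0.322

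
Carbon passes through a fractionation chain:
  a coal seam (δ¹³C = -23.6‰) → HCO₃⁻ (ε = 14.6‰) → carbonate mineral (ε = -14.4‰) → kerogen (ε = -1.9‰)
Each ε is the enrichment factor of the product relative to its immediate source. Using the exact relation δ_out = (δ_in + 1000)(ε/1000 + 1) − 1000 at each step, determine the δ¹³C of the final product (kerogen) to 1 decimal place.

step 1: δ = (-23.60 + 1000)·(14.6/1000 + 1) − 1000 = -9.34‰
step 2: δ = (-9.34 + 1000)·(-14.4/1000 + 1) − 1000 = -23.61‰
step 3: δ = (-23.61 + 1000)·(-1.9/1000 + 1) − 1000 = -25.47‰

-25.5‰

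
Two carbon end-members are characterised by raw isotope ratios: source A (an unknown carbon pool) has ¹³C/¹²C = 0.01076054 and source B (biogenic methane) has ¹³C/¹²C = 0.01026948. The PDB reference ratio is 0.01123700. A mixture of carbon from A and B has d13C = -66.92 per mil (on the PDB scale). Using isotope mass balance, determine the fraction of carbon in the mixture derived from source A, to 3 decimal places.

0.439

δ_A = (0.01076054/0.01123700 − 1)×1000 = (0.957599 − 1)×1000 = -42.401 per mil
δ_B = (0.01026948/0.01123700 − 1)×1000 = (0.913899 − 1)×1000 = -86.101 per mil
f_A = (δ_mix − δ_B)/(δ_A − δ_B) = (-66.92 − (-86.101))/(-42.401 − (-86.101))
f_A = 19.181 / 43.700 = 0.4389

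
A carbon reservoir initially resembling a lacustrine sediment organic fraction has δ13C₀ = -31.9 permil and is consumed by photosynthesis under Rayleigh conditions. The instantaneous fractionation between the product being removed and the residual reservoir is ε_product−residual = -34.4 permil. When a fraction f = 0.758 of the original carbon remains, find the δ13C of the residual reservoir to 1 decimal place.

Rayleigh residual: δ_res = (δ₀ + 1000)·f^(α−1) − 1000
α = ε/1000 + 1 = 0.96560, so α − 1 = -0.03440
f^(α−1) = 0.758^(-0.03440) = 1.009577
δ_res = (-31.9 + 1000) × 1.009577 − 1000 = 977.371 − 1000 = -22.63 permil

-22.6 permil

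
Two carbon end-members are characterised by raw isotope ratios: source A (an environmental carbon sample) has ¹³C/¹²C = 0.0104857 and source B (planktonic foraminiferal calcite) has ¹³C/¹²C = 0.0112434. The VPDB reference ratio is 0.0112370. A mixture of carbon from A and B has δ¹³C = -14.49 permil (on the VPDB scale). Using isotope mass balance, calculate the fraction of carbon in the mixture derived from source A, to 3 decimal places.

δ_A = (0.0104857/0.0112370 − 1)×1000 = (0.933141 − 1)×1000 = -66.859 permil
δ_B = (0.0112434/0.0112370 − 1)×1000 = (1.000570 − 1)×1000 = 0.570 permil
f_A = (δ_mix − δ_B)/(δ_A − δ_B) = (-14.49 − (0.570))/(-66.859 − (0.570))
f_A = -15.060 / -67.429 = 0.2233

0.223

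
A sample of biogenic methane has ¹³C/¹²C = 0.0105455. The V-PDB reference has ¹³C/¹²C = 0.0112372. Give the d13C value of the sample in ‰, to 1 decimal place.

-61.6‰

d13C = (R_sample / R_standard − 1) × 1000
R_sample / R_standard = 0.0105455 / 0.0112372 = 0.938446
d13C = (0.938446 − 1) × 1000 = -61.55‰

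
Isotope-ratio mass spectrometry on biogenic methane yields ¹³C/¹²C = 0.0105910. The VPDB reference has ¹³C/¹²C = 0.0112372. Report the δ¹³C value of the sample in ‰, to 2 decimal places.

-57.51‰

δ¹³C = (R_sample / R_standard − 1) × 1000
R_sample / R_standard = 0.0105910 / 0.0112372 = 0.942495
δ¹³C = (0.942495 − 1) × 1000 = -57.505‰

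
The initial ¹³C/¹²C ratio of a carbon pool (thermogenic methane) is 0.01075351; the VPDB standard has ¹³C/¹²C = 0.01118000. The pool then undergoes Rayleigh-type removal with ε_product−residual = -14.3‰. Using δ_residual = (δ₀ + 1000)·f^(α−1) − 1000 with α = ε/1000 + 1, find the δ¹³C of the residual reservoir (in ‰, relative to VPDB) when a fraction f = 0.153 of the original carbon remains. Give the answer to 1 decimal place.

-12.0‰

δ₀ = (0.01075351/0.01118000 − 1)×1000 = (0.961852 − 1)×1000 = -38.148‰
α − 1 = ε/1000 = -0.0143
f^(α−1) = 0.153^(-0.0143) = 1.027209
δ_res = (-38.148 + 1000) × 1.027209 − 1000 = 988.024 − 1000 = -11.98‰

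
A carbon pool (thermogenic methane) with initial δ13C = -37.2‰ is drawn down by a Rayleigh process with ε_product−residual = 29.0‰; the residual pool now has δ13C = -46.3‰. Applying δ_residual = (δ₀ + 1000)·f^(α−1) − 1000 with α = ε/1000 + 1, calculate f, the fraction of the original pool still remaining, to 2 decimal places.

0.72

α − 1 = ε/1000 = 0.0290
(δ_res + 1000)/(δ₀ + 1000) = (-46.3 + 1000)/(-37.2 + 1000) = 953.7/962.8 = 0.990548
f = 0.990548^(1/0.0290) = exp(ln(0.990548)/0.0290) = exp(-0.00950/0.0290)
f = exp(-0.3275) = 0.7207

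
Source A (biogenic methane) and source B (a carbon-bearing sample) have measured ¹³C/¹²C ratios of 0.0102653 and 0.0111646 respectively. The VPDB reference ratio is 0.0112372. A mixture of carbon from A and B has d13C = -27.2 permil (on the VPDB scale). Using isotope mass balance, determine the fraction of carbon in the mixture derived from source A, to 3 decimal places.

0.259

δ_A = (0.0102653/0.0112372 − 1)×1000 = (0.913510 − 1)×1000 = -86.490 permil
δ_B = (0.0111646/0.0112372 − 1)×1000 = (0.993539 − 1)×1000 = -6.461 permil
f_A = (δ_mix − δ_B)/(δ_A − δ_B) = (-27.2 − (-6.461))/(-86.490 − (-6.461))
f_A = -20.739 / -80.029 = 0.2591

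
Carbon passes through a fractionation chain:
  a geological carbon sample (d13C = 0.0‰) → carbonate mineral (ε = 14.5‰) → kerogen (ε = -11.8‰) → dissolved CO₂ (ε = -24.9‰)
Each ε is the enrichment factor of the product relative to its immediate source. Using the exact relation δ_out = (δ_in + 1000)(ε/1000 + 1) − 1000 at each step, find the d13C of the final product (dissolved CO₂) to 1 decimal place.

step 1: δ = (-0.00 + 1000)·(14.5/1000 + 1) − 1000 = 14.50‰
step 2: δ = (14.50 + 1000)·(-11.8/1000 + 1) − 1000 = 2.53‰
step 3: δ = (2.53 + 1000)·(-24.9/1000 + 1) − 1000 = -22.43‰

-22.4‰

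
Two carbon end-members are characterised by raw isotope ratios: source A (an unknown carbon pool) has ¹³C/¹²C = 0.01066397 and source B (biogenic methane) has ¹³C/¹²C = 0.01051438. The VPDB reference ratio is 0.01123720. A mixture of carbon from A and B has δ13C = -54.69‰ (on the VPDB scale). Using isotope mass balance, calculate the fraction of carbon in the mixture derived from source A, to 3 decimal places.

0.724

δ_A = (0.01066397/0.01123720 − 1)×1000 = (0.948988 − 1)×1000 = -51.012‰
δ_B = (0.01051438/0.01123720 − 1)×1000 = (0.935676 − 1)×1000 = -64.324‰
f_A = (δ_mix − δ_B)/(δ_A − δ_B) = (-54.69 − (-64.324))/(-51.012 − (-64.324))
f_A = 9.634 / 13.312 = 0.7237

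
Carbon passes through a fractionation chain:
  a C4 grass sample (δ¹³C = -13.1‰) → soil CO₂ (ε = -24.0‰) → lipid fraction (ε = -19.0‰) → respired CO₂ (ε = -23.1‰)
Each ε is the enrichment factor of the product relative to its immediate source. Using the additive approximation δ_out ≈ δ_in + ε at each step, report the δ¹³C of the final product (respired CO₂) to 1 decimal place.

-79.2‰

step 1: δ ≈ -13.1 + (-24.0) = -37.1‰
step 2: δ ≈ -37.1 + (-19.0) = -56.1‰
step 3: δ ≈ -56.1 + (-23.1) = -79.2‰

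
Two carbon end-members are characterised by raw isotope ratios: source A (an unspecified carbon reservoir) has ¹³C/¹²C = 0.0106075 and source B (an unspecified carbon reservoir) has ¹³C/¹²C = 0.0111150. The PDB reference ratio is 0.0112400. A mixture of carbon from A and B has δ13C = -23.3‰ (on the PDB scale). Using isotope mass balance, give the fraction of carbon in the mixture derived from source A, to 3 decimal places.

0.270

δ_A = (0.0106075/0.0112400 − 1)×1000 = (0.943728 − 1)×1000 = -56.272‰
δ_B = (0.0111150/0.0112400 − 1)×1000 = (0.988879 − 1)×1000 = -11.121‰
f_A = (δ_mix − δ_B)/(δ_A − δ_B) = (-23.3 − (-11.121))/(-56.272 − (-11.121))
f_A = -12.179 / -45.151 = 0.2697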